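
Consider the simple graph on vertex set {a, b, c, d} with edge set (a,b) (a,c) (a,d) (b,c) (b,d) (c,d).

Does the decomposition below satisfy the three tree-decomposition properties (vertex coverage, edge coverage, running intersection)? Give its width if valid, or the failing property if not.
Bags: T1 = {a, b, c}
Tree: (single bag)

No — vertex d appears in no bag.

A tree decomposition must satisfy three properties: every vertex lies in some bag; for every edge, both endpoints lie together in some bag; and for every vertex, the bags containing it form a connected subtree. Here vertex d appears in no bag, so the decomposition is invalid.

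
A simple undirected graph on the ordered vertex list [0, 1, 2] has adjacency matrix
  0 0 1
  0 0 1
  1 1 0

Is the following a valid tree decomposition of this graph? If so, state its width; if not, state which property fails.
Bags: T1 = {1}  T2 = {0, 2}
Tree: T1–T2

A tree decomposition must satisfy three properties: every vertex lies in some bag; for every edge, both endpoints lie together in some bag; and for every vertex, the bags containing it form a connected subtree. Here edge (2,1) lies in no bag, so the decomposition is invalid.

No — edge (2,1) lies in no bag.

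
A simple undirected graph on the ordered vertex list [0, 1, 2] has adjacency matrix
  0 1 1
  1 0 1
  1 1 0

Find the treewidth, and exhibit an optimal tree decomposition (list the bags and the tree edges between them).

Treewidth 2.
One such decomposition:
Bags: B1 = {0, 1, 2}
Tree: (single bag)

A single bag containing all 3 vertices is trivially a valid decomposition of width 2. On the other hand G contains the 3-clique {0, 1, 2}. A clique must lie in a single bag of any decomposition, so no decomposition can have width below 2. Combining the bounds, tw(G) = 2.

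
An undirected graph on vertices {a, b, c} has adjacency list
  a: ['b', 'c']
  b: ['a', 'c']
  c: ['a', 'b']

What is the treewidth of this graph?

2

A width-2 tree decomposition is:
Bags: B1 = {a, b, c}
Tree: (single bag)
With just one bag of size 3, the width is 3 − 1 = 2, so tw(G) ≤ 2. On the other hand G contains the 3-clique {a, b, c}. A clique must lie in a single bag of any decomposition, so no decomposition can have width below 2. Therefore the treewidth is 2.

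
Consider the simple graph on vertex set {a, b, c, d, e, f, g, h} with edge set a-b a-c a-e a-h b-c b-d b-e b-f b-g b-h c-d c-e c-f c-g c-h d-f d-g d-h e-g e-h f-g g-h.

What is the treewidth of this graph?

4

A width-4 tree decomposition is:
Bags: B1 = {b, c, d, g, h}  B2 = {b, c, e, g, h}  B3 = {b, c, d, f, g}  B4 = {a, b, c, e, h}
Tree: B1–B2, B1–B3, B2–B4
Each bag holds 5 vertices, so the decomposition has width 4, which upper-bounds the treewidth. Conversely, {b, c, d, g, h} is a clique of size 5, and the vertices of any clique must share a bag in every tree decomposition; so some bag has ≥ 5 vertices and tw(G) ≥ 4. Hence tw(G) = 4 exactly.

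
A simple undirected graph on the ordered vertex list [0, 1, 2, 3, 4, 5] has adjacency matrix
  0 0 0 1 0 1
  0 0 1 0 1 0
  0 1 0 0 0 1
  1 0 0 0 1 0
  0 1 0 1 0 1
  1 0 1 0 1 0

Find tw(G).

A width-2 tree decomposition is:
Bags: B1 = {1, 2, 4}  B2 = {2, 4, 5}  B3 = {3, 4, 5}  B4 = {0, 3, 5}
Tree: B1–B2, B2–B3, B3–B4
Every bag has size at most 3, so the width is 3 − 1 = 2 and tw(G) ≤ 2. The edges 1–2–5–4–1 form a cycle, so G is not a tree and its treewidth is at least 2. The upper and lower bounds meet at 2, so that is the treewidth.

2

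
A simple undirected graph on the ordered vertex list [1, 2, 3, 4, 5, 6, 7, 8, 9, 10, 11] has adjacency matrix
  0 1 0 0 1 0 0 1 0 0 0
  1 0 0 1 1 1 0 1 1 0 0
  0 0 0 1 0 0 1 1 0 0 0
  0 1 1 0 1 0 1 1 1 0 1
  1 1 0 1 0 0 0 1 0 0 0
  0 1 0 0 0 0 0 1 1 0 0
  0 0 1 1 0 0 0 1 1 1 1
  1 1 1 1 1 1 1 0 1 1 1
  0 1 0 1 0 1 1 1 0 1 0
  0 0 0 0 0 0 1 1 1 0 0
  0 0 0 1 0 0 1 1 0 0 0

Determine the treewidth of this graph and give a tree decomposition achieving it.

Each bag holds 4 vertices, so the decomposition has width 3, which upper-bounds the treewidth. For the lower bound, the 4 vertices {1, 2, 5, 8} are pairwise adjacent, and any tree decomposition puts a clique entirely inside one bag — forcing width ≥ 3. The upper and lower bounds meet at 3, so that is the treewidth.

Treewidth 3.
One such decomposition:
Bags: B1 = {2, 4, 8, 9}  B2 = {4, 7, 8, 9}  B3 = {4, 7, 8, 11}  B4 = {7, 8, 9, 10}  B5 = {3, 4, 7, 8}  B6 = {2, 6, 8, 9}  B7 = {2, 4, 5, 8}  B8 = {1, 2, 5, 8}
Tree: B1–B2, B2–B3, B2–B4, B2–B5, B1–B6, B1–B7, B7–B8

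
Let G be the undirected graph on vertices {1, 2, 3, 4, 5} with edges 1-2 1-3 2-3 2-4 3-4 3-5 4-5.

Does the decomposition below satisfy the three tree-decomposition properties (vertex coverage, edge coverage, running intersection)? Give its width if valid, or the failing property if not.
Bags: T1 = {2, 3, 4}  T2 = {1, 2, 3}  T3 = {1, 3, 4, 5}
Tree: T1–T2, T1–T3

No — bags containing vertex 1 are not connected in the tree.

A tree decomposition must satisfy three properties: every vertex lies in some bag; for every edge, both endpoints lie together in some bag; and for every vertex, the bags containing it form a connected subtree. Here bags containing vertex 1 are not connected in the tree, so the decomposition is invalid.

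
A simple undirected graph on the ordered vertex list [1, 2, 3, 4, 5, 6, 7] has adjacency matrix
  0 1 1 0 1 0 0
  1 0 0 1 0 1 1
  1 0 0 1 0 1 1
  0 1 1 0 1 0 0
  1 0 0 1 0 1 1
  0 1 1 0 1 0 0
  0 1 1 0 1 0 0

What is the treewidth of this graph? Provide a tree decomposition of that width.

The largest bag has 4 vertices, giving width 3; this decomposition certifies tw(G) ≤ 3. For the lower bound: the 4 vertex sets {1,5}, {3,7}, {2}, {6} are disjoint, each induces a connected subgraph, and every pair is joined by at least one edge of G. Contracting each set to a single vertex therefore yields K_{4} as a minor, and since treewidth is minor-monotone, tw(G) ≥ tw(K_{4}) = 3. Combining the bounds, tw(G) = 3.

Treewidth 3.
One optimal decomposition is:
Bags: B1 = {1, 2, 3, 5}  B2 = {2, 3, 5, 7}  B3 = {2, 3, 5, 6}  B4 = {2, 3, 4, 5}
Tree: B1–B2, B2–B3, B3–B4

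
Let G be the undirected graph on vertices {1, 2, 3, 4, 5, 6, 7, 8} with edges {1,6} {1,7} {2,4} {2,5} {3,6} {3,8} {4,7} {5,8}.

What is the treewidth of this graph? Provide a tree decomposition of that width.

Treewidth 2.
Bags: B1 = {2, 4, 7}  B2 = {1, 2, 7}  B3 = {1, 2, 6}  B4 = {2, 3, 6}  B5 = {2, 3, 8}  B6 = {2, 5, 8}
Tree: B1–B2, B2–B3, B3–B4, B4–B5, B5–B6

Every bag has size at most 3, so the width is 3 − 1 = 2 and tw(G) ≤ 2. The edges 2–4–7–1–6–3–8–5–2 form a cycle, so G is not a tree and its treewidth is at least 2. Hence tw(G) = 2 exactly.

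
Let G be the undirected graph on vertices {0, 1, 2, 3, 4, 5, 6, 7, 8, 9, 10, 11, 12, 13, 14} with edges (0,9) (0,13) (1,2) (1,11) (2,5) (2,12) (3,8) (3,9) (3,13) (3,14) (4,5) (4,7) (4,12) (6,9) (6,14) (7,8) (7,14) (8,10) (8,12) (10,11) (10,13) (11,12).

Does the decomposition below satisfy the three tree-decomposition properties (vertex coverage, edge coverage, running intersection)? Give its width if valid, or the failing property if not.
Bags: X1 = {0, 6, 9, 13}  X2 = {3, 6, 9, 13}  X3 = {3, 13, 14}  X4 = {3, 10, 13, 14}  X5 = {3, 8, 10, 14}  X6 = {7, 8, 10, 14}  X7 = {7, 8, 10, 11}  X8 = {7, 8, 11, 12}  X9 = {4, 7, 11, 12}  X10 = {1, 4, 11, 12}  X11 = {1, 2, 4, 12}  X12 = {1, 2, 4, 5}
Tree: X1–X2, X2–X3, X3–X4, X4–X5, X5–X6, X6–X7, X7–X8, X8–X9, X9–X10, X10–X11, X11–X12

A tree decomposition must satisfy three properties: every vertex lies in some bag; for every edge, both endpoints lie together in some bag; and for every vertex, the bags containing it form a connected subtree. Here edge (6,14) lies in no bag, so the decomposition is invalid.

No — edge (6,14) lies in no bag.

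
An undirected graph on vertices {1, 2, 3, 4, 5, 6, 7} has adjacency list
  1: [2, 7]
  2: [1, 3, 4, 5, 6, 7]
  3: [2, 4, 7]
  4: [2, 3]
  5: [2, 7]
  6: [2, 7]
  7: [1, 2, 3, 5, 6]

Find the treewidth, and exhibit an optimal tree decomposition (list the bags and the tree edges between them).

The largest bag has 3 vertices, giving width 2; this decomposition certifies tw(G) ≤ 2. For the lower bound, the 3 vertices {2, 3, 4} are pairwise adjacent, and any tree decomposition puts a clique entirely inside one bag — forcing width ≥ 2. The upper and lower bounds meet at 2, so that is the treewidth.

Treewidth 2.
One such decomposition:
Bags: B1 = {2, 3, 7}  B2 = {2, 6, 7}  B3 = {2, 3, 4}  B4 = {2, 5, 7}  B5 = {1, 2, 7}
Tree: B1–B2, B1–B3, B2–B4, B1–B5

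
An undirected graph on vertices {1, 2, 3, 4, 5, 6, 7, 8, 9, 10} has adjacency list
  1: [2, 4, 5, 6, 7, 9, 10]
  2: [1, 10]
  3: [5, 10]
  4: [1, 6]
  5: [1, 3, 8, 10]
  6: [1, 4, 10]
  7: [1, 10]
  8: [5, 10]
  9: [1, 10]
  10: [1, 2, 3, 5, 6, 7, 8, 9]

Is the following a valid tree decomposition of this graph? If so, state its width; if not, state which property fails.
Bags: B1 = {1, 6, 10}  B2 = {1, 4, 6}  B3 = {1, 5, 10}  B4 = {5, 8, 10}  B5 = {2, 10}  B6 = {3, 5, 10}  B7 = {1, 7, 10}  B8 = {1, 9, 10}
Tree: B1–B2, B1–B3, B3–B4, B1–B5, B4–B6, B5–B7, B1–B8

A tree decomposition must satisfy three properties: every vertex lies in some bag; for every edge, both endpoints lie together in some bag; and for every vertex, the bags containing it form a connected subtree. Here edge (1,2) lies in no bag, so the decomposition is invalid.

No — edge (1,2) lies in no bag.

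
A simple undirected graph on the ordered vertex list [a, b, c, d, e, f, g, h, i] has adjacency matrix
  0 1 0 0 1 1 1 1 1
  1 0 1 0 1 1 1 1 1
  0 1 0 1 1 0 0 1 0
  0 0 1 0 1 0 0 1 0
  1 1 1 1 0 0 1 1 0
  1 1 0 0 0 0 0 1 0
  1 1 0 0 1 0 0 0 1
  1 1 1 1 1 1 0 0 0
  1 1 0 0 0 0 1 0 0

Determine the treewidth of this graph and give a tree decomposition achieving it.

Treewidth 3.
One optimal decomposition is:
Bags: B1 = {a, b, e, h}  B2 = {a, b, e, g}  B3 = {b, c, e, h}  B4 = {c, d, e, h}  B5 = {a, b, g, i}  B6 = {a, b, f, h}
Tree: B1–B2, B1–B3, B3–B4, B2–B5, B1–B6

Each bag holds 4 vertices, so the decomposition has width 3, which upper-bounds the treewidth. On the other hand G contains the 4-clique {c, d, e, h}. A clique must lie in a single bag of any decomposition, so no decomposition can have width below 3. Combining the bounds, tw(G) = 3.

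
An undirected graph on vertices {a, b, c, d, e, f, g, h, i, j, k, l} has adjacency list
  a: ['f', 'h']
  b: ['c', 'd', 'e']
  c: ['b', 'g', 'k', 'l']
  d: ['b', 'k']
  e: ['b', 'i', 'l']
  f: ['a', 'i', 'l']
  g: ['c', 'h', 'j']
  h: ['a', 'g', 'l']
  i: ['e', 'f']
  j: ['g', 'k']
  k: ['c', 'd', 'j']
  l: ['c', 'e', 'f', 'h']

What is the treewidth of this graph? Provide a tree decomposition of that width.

Each bag holds 4 vertices, so the decomposition has width 3, which upper-bounds the treewidth. For the lower bound: the 4 vertex sets {a,f,i}, {h}, {l}, {b,c,e,g} are disjoint, each induces a connected subgraph, and every pair is joined by at least one edge of G. Contracting each set to a single vertex therefore yields K_{4} as a minor, and since treewidth is minor-monotone, tw(G) ≥ tw(K_{4}) = 3. Hence tw(G) = 3 exactly.

Treewidth 3.
One such decomposition:
Bags: B1 = {a, f, h, i}  B2 = {f, h, i, l}  B3 = {e, h, i, l}  B4 = {e, g, h, l}  B5 = {c, e, g, l}  B6 = {b, c, e, g}  B7 = {b, c, g, j}  B8 = {b, c, j, k}  B9 = {b, d, j, k}
Tree: B1–B2, B2–B3, B3–B4, B4–B5, B5–B6, B6–B7, B7–B8, B8–B9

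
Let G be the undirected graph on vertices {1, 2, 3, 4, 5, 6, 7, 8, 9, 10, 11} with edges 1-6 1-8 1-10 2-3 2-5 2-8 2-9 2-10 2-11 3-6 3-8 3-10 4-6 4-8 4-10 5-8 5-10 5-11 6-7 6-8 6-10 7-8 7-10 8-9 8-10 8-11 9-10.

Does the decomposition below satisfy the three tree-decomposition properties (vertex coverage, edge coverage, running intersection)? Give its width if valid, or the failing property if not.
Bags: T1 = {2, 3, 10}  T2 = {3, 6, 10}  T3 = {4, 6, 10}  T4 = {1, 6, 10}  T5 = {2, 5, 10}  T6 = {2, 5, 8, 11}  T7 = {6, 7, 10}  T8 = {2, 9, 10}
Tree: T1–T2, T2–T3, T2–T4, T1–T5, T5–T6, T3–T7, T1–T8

No — edge (8,10) lies in no bag.

A tree decomposition must satisfy three properties: every vertex lies in some bag; for every edge, both endpoints lie together in some bag; and for every vertex, the bags containing it form a connected subtree. Here edge (8,10) lies in no bag, so the decomposition is invalid.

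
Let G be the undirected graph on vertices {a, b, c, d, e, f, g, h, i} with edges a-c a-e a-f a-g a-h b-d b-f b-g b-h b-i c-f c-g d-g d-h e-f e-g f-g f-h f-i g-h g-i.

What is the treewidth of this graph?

A width-3 tree decomposition is:
Bags: B1 = {a, f, g, h}  B2 = {b, f, g, h}  B3 = {a, e, f, g}  B4 = {a, c, f, g}  B5 = {b, f, g, i}  B6 = {b, d, g, h}
Tree: B1–B2, B1–B3, B1–B4, B2–B5, B2–B6
The largest bag has 4 vertices, giving width 3; this decomposition certifies tw(G) ≤ 3. On the other hand G contains the 4-clique {b, d, g, h}. A clique must lie in a single bag of any decomposition, so no decomposition can have width below 3. Hence tw(G) = 3 exactly.

3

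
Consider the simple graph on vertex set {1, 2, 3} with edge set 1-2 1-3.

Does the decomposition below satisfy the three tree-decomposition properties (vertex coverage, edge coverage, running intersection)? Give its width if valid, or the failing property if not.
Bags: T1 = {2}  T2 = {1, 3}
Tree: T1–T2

A tree decomposition must satisfy three properties: every vertex lies in some bag; for every edge, both endpoints lie together in some bag; and for every vertex, the bags containing it form a connected subtree. Here edge (1,2) lies in no bag, so the decomposition is invalid.

No — edge (1,2) lies in no bag.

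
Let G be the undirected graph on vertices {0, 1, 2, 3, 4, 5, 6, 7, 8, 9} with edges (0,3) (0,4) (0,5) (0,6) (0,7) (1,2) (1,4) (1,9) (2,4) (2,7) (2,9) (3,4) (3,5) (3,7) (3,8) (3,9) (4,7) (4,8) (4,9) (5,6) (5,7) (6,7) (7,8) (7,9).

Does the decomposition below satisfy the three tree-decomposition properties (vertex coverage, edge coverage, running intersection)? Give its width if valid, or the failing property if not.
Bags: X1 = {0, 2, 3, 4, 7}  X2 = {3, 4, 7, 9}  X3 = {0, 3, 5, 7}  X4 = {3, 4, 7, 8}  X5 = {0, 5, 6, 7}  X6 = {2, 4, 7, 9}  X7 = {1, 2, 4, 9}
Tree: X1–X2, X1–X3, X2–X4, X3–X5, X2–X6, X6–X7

No — bags containing vertex 2 are not connected in the tree.

A tree decomposition must satisfy three properties: every vertex lies in some bag; for every edge, both endpoints lie together in some bag; and for every vertex, the bags containing it form a connected subtree. Here bags containing vertex 2 are not connected in the tree, so the decomposition is invalid.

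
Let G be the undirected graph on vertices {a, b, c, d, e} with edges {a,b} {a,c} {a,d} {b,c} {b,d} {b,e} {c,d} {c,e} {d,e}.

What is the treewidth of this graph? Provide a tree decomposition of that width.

Treewidth 3.
Bags: B1 = {a, b, c, d}  B2 = {b, c, d, e}
Tree: B1–B2

The largest bag has 4 vertices, giving width 3; this decomposition certifies tw(G) ≤ 3. On the other hand G contains the 4-clique {b, c, d, e}. A clique must lie in a single bag of any decomposition, so no decomposition can have width below 3. Hence tw(G) = 3 exactly.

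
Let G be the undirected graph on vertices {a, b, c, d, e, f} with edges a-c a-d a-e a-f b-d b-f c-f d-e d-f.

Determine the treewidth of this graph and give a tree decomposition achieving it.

Treewidth 2.
Bags: B1 = {b, d, f}  B2 = {a, d, f}  B3 = {a, c, f}  B4 = {a, d, e}
Tree: B1–B2, B2–B3, B2–B4

The largest bag has 3 vertices, giving width 2; this decomposition certifies tw(G) ≤ 2. For the lower bound, the 3 vertices {a, d, e} are pairwise adjacent, and any tree decomposition puts a clique entirely inside one bag — forcing width ≥ 2. The upper and lower bounds meet at 2, so that is the treewidth.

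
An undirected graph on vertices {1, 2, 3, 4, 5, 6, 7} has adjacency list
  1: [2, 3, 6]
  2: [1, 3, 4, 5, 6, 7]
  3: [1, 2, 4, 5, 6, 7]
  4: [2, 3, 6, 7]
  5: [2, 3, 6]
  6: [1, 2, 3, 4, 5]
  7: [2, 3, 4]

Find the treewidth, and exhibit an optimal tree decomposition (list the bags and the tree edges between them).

Every bag has size at most 4, so the width is 4 − 1 = 3 and tw(G) ≤ 3. For the lower bound, the 4 vertices {1, 2, 3, 6} are pairwise adjacent, and any tree decomposition puts a clique entirely inside one bag — forcing width ≥ 3. Therefore the treewidth is 3.

Treewidth 3.
One such decomposition:
Bags: B1 = {2, 3, 4, 6}  B2 = {2, 3, 4, 7}  B3 = {2, 3, 5, 6}  B4 = {1, 2, 3, 6}
Tree: B1–B2, B1–B3, B1–B4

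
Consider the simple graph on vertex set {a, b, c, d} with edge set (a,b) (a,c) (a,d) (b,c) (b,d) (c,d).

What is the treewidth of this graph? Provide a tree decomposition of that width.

Treewidth 3.
One optimal decomposition is:
Bags: B1 = {a, b, c, d}
Tree: (single bag)

With just one bag of size 4, the width is 4 − 1 = 3, so tw(G) ≤ 3. For the lower bound, the 4 vertices {a, b, c, d} are pairwise adjacent, and any tree decomposition puts a clique entirely inside one bag — forcing width ≥ 3. Hence tw(G) = 3 exactly.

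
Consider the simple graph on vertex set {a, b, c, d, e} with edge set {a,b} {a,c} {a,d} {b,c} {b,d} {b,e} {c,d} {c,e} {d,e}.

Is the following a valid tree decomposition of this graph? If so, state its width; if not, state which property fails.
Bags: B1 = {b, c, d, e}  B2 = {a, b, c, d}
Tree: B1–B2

Every vertex of G appears in some bag (union = {a, b, c, d, e}); every edge is covered by a bag; and for each vertex v the set of bags containing v is connected in the bag tree. The decomposition is therefore valid. The largest bag has 4 vertices, so the width is 3.

Yes; width 3.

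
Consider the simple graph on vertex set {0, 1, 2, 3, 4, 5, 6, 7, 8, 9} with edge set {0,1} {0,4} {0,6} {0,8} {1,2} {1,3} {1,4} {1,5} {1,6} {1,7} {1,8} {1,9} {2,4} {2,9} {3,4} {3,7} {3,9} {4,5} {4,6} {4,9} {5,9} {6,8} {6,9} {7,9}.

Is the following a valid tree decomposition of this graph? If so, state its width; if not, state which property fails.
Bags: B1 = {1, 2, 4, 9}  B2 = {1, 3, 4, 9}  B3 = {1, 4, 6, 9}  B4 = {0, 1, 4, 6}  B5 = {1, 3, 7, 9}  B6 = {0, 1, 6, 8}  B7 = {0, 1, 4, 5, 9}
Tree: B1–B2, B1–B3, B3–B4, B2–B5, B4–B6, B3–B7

A tree decomposition must satisfy three properties: every vertex lies in some bag; for every edge, both endpoints lie together in some bag; and for every vertex, the bags containing it form a connected subtree. Here bags containing vertex 0 are not connected in the tree, so the decomposition is invalid.

No — bags containing vertex 0 are not connected in the tree.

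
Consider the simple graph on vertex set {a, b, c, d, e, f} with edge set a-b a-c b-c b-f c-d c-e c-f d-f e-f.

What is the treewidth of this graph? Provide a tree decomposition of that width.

The largest bag has 3 vertices, giving width 2; this decomposition certifies tw(G) ≤ 2. For the lower bound, the 3 vertices {a, b, c} are pairwise adjacent, and any tree decomposition puts a clique entirely inside one bag — forcing width ≥ 2. The upper and lower bounds meet at 2, so that is the treewidth.

Treewidth 2.
One such decomposition:
Bags: B1 = {b, c, f}  B2 = {a, b, c}  B3 = {c, d, f}  B4 = {c, e, f}
Tree: B1–B2, B1–B3, B1–B4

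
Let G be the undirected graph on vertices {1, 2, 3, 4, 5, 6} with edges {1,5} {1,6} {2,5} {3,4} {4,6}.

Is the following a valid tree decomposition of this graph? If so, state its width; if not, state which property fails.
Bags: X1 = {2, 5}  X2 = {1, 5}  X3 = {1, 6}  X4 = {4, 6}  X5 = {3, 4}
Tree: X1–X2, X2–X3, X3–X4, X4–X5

Yes; width 1.

Every vertex of G appears in some bag (union = {1, 2, 3, 4, 5, 6}); every edge is covered by a bag; and for each vertex v the set of bags containing v is connected in the bag tree. The decomposition is therefore valid. The largest bag has 2 vertices, so the width is 1.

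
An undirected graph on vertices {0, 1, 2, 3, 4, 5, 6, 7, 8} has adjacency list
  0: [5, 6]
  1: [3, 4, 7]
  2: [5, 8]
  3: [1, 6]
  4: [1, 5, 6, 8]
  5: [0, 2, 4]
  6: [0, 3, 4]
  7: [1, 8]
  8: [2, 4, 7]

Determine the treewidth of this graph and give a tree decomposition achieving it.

The largest bag has 4 vertices, giving width 3; this decomposition certifies tw(G) ≤ 3. For the lower bound: the 4 vertex sets {0,2,5}, {6}, {4}, {1,3,7,8} are disjoint, each induces a connected subgraph, and every pair is joined by at least one edge of G. Contracting each set to a single vertex therefore yields K_{4} as a minor, and since treewidth is minor-monotone, tw(G) ≥ tw(K_{4}) = 3. Therefore the treewidth is 3.

Treewidth 3.
Bags: B1 = {0, 2, 5, 6}  B2 = {2, 4, 5, 6}  B3 = {2, 4, 6, 8}  B4 = {3, 4, 6, 8}  B5 = {1, 3, 4, 8}  B6 = {1, 3, 7, 8}
Tree: B1–B2, B2–B3, B3–B4, B4–B5, B5–B6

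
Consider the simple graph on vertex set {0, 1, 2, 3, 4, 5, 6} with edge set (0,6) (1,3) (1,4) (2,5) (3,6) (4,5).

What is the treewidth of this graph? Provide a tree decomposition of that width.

The largest bag has 2 vertices, giving width 1; this decomposition certifies tw(G) ≤ 1. G has an edge, so its treewidth is at least 1. Therefore the treewidth is 1.

Treewidth 1.
Bags: B1 = {2, 5}  B2 = {4, 5}  B3 = {1, 4}  B4 = {1, 3}  B5 = {3, 6}  B6 = {0, 6}
Tree: B1–B2, B2–B3, B3–B4, B4–B5, B5–B6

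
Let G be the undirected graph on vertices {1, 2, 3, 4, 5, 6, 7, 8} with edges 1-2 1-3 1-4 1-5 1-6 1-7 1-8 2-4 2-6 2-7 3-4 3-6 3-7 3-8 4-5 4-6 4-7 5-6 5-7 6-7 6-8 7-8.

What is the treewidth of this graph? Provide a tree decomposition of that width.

The largest bag has 5 vertices, giving width 4; this decomposition certifies tw(G) ≤ 4. On the other hand G contains the 5-clique {1, 3, 6, 7, 8}. A clique must lie in a single bag of any decomposition, so no decomposition can have width below 4. The upper and lower bounds meet at 4, so that is the treewidth.

Treewidth 4.
Bags: B1 = {1, 3, 6, 7, 8}  B2 = {1, 3, 4, 6, 7}  B3 = {1, 4, 5, 6, 7}  B4 = {1, 2, 4, 6, 7}
Tree: B1–B2, B2–B3, B3–B4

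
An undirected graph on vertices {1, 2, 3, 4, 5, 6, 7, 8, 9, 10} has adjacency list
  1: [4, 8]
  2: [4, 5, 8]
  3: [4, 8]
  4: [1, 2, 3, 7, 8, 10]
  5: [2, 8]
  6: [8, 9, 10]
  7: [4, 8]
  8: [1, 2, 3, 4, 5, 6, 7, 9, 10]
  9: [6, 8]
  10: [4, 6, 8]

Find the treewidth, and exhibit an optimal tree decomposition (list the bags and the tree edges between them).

Every bag has size at most 3, so the width is 3 − 1 = 2 and tw(G) ≤ 2. Conversely, {6, 8, 9} is a clique of size 3, and the vertices of any clique must share a bag in every tree decomposition; so some bag has ≥ 3 vertices and tw(G) ≥ 2. The upper and lower bounds meet at 2, so that is the treewidth.

Treewidth 2.
Bags: B1 = {4, 8, 10}  B2 = {1, 4, 8}  B3 = {6, 8, 10}  B4 = {4, 7, 8}  B5 = {2, 4, 8}  B6 = {2, 5, 8}  B7 = {6, 8, 9}  B8 = {3, 4, 8}
Tree: B1–B2, B1–B3, B1–B4, B4–B5, B5–B6, B3–B7, B1–B8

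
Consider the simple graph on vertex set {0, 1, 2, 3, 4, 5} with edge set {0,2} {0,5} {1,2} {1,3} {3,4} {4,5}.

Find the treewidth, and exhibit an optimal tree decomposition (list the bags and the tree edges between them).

Every bag has size at most 3, so the width is 3 − 1 = 2 and tw(G) ≤ 2. Since 4–3–1–2–0–5–4 is a cycle in G, G is not acyclic. Forests are exactly the graphs of treewidth ≤ 1, so tw(G) ≥ 2. Hence tw(G) = 2 exactly.

Treewidth 2.
One such decomposition:
Bags: B1 = {1, 3, 4}  B2 = {1, 2, 4}  B3 = {0, 2, 4}  B4 = {0, 4, 5}
Tree: B1–B2, B2–B3, B3–B4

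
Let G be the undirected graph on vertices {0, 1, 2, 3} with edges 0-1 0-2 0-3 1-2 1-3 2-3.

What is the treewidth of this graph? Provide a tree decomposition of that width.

Treewidth 3.
One such decomposition:
Bags: B1 = {0, 1, 2, 3}
Tree: (single bag)

With just one bag of size 4, the width is 4 − 1 = 3, so tw(G) ≤ 3. On the other hand G contains the 4-clique {0, 1, 2, 3}. A clique must lie in a single bag of any decomposition, so no decomposition can have width below 3. Hence tw(G) = 3 exactly.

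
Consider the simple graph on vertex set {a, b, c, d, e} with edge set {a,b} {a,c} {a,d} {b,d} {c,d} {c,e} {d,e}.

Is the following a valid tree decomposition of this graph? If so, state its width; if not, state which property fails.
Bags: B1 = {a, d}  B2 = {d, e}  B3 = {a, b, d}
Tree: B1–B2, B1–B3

No — vertex c appears in no bag.

A tree decomposition must satisfy three properties: every vertex lies in some bag; for every edge, both endpoints lie together in some bag; and for every vertex, the bags containing it form a connected subtree. Here vertex c appears in no bag, so the decomposition is invalid.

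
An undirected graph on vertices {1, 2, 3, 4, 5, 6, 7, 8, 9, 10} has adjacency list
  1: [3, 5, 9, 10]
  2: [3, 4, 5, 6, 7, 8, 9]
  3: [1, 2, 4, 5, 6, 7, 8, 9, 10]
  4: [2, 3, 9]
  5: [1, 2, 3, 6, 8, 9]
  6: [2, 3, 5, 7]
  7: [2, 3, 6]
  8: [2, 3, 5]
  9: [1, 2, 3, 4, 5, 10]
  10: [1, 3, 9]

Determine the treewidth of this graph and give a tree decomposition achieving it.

The largest bag has 4 vertices, giving width 3; this decomposition certifies tw(G) ≤ 3. For the lower bound, the 4 vertices {1, 3, 9, 10} are pairwise adjacent, and any tree decomposition puts a clique entirely inside one bag — forcing width ≥ 3. Hence tw(G) = 3 exactly.

Treewidth 3.
Bags: B1 = {2, 3, 4, 9}  B2 = {2, 3, 5, 9}  B3 = {2, 3, 5, 6}  B4 = {1, 3, 5, 9}  B5 = {1, 3, 9, 10}  B6 = {2, 3, 5, 8}  B7 = {2, 3, 6, 7}
Tree: B1–B2, B2–B3, B2–B4, B4–B5, B2–B6, B3–B7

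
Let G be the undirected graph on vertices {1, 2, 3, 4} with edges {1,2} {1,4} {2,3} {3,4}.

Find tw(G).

A width-2 tree decomposition is:
Bags: B1 = {1, 3, 4}  B2 = {1, 2, 3}
Tree: B1–B2
Every bag has size at most 3, so the width is 3 − 1 = 2 and tw(G) ≤ 2. For the lower bound, G contains the cycle 1–4–3–2–1, so G is not a forest; only forests have treewidth ≤ 1, hence tw(G) ≥ 2. Combining the bounds, tw(G) = 2.

2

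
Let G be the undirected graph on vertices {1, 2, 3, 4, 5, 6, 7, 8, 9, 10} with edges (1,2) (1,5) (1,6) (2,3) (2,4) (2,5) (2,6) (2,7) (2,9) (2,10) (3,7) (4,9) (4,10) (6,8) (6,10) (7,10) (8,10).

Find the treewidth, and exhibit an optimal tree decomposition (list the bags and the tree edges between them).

Each bag holds 3 vertices, so the decomposition has width 2, which upper-bounds the treewidth. For the lower bound, the 3 vertices {6, 8, 10} are pairwise adjacent, and any tree decomposition puts a clique entirely inside one bag — forcing width ≥ 2. Combining the bounds, tw(G) = 2.

Treewidth 2.
One such decomposition:
Bags: B1 = {2, 4, 10}  B2 = {2, 6, 10}  B3 = {1, 2, 6}  B4 = {1, 2, 5}  B5 = {2, 7, 10}  B6 = {2, 3, 7}  B7 = {2, 4, 9}  B8 = {6, 8, 10}
Tree: B1–B2, B2–B3, B3–B4, B1–B5, B5–B6, B1–B7, B2–B8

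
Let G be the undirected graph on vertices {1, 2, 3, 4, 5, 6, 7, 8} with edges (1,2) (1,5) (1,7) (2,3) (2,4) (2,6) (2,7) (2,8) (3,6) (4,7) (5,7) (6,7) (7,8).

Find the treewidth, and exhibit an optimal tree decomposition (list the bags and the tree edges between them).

Treewidth 2.
One optimal decomposition is:
Bags: B1 = {1, 2, 7}  B2 = {2, 6, 7}  B3 = {2, 4, 7}  B4 = {2, 7, 8}  B5 = {2, 3, 6}  B6 = {1, 5, 7}
Tree: B1–B2, B2–B3, B3–B4, B2–B5, B1–B6

Each bag holds 3 vertices, so the decomposition has width 2, which upper-bounds the treewidth. On the other hand G contains the 3-clique {2, 3, 6}. A clique must lie in a single bag of any decomposition, so no decomposition can have width below 2. The upper and lower bounds meet at 2, so that is the treewidth.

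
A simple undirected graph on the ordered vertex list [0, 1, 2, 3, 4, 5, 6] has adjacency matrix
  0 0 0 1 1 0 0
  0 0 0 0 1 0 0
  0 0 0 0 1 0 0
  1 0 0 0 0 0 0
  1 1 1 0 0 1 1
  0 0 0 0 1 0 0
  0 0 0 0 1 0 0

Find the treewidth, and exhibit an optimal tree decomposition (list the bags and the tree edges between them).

Every bag has size at most 2, so the width is 2 − 1 = 1 and tw(G) ≤ 1. Any graph with an edge has treewidth ≥ 1, and G has the edge 0–4. Combining the bounds, tw(G) = 1.

Treewidth 1.
Bags: B1 = {0, 4}  B2 = {1, 4}  B3 = {4, 5}  B4 = {4, 6}  B5 = {2, 4}  B6 = {0, 3}
Tree: B1–B2, B2–B3, B3–B4, B1–B5, B1–B6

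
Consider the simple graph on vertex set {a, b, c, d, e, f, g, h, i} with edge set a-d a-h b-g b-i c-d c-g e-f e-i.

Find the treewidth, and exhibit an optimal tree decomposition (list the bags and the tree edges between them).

Treewidth 1.
One optimal decomposition is:
Bags: B1 = {a, h}  B2 = {a, d}  B3 = {c, d}  B4 = {c, g}  B5 = {b, g}  B6 = {b, i}  B7 = {e, i}  B8 = {e, f}
Tree: B1–B2, B2–B3, B3–B4, B4–B5, B5–B6, B6–B7, B7–B8

The largest bag has 2 vertices, giving width 1; this decomposition certifies tw(G) ≤ 1. Any graph with an edge has treewidth ≥ 1, and G has the edge h–a. The upper and lower bounds meet at 1, so that is the treewidth.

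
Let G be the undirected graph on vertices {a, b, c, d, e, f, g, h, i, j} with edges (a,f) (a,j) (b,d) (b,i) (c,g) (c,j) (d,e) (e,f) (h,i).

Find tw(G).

A width-1 tree decomposition is:
Bags: B1 = {c, g}  B2 = {c, j}  B3 = {a, j}  B4 = {a, f}  B5 = {e, f}  B6 = {d, e}  B7 = {b, d}  B8 = {b, i}  B9 = {h, i}
Tree: B1–B2, B2–B3, B3–B4, B4–B5, B5–B6, B6–B7, B7–B8, B8–B9
Each bag holds 2 vertices, so the decomposition has width 1, which upper-bounds the treewidth. Since G has at least one edge (e.g. g–c), it is not an edgeless graph, so tw(G) ≥ 1. Combining the bounds, tw(G) = 1.

1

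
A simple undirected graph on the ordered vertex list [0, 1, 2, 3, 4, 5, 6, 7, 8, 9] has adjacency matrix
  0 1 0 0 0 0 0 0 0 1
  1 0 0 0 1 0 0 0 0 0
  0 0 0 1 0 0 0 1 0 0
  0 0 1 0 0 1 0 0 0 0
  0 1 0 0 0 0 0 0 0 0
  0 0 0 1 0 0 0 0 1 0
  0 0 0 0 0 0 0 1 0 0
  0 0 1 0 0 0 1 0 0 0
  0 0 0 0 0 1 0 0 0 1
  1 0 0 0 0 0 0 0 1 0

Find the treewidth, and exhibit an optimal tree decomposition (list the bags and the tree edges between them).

The largest bag has 2 vertices, giving width 1; this decomposition certifies tw(G) ≤ 1. Any graph with an edge has treewidth ≥ 1, and G has the edge 6–7. Combining the bounds, tw(G) = 1.

Treewidth 1.
Bags: B1 = {6, 7}  B2 = {2, 7}  B3 = {2, 3}  B4 = {3, 5}  B5 = {5, 8}  B6 = {8, 9}  B7 = {0, 9}  B8 = {0, 1}  B9 = {1, 4}
Tree: B1–B2, B2–B3, B3–B4, B4–B5, B5–B6, B6–B7, B7–B8, B8–B9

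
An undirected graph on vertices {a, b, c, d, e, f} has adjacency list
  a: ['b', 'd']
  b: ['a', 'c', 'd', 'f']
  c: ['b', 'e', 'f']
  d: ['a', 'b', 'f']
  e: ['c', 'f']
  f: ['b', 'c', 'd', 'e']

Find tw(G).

2

A width-2 tree decomposition is:
Bags: B1 = {b, c, f}  B2 = {c, e, f}  B3 = {b, d, f}  B4 = {a, b, d}
Tree: B1–B2, B1–B3, B3–B4
The largest bag has 3 vertices, giving width 2; this decomposition certifies tw(G) ≤ 2. On the other hand G contains the 3-clique {a, b, d}. A clique must lie in a single bag of any decomposition, so no decomposition can have width below 2. The upper and lower bounds meet at 2, so that is the treewidth.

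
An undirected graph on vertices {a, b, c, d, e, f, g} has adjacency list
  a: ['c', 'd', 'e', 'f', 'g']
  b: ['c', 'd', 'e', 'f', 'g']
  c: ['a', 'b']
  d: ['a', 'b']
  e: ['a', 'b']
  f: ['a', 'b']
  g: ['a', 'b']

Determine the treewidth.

2

A width-2 tree decomposition is:
Bags: B1 = {a, b, d}  B2 = {a, b, e}  B3 = {a, b, g}  B4 = {a, b, c}  B5 = {a, b, f}
Tree: B1–B2, B2–B3, B3–B4, B4–B5
Each bag holds 3 vertices, so the decomposition has width 2, which upper-bounds the treewidth. Since a–d–b–e–a is a cycle in G, G is not acyclic. Forests are exactly the graphs of treewidth ≤ 1, so tw(G) ≥ 2. The upper and lower bounds meet at 2, so that is the treewidth.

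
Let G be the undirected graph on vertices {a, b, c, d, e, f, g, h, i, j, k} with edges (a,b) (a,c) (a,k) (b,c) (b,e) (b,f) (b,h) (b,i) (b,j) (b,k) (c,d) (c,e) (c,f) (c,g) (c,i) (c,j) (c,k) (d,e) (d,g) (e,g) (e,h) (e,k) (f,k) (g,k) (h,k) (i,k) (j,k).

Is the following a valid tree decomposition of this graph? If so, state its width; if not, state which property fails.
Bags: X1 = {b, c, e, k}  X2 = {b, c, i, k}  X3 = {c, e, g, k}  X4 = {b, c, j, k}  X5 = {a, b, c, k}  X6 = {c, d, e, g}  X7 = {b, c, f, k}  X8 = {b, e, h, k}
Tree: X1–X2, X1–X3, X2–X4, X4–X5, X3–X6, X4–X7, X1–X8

Vertex coverage: the bags together contain {a, b, c, d, e, f, g, h, i, j, k}, the full vertex set. Edge coverage: each edge of G has both endpoints in at least one bag. Running intersection: for every vertex, the bags containing it form a connected subtree. All three properties hold, so this is a valid tree decomposition of width max|bag| − 1 = 3, and hence tw(G) ≤ 3.

Yes; width 3.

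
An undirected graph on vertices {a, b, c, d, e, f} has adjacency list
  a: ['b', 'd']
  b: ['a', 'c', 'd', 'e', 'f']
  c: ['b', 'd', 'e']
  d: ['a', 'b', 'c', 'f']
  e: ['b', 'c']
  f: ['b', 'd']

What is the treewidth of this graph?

2

A width-2 tree decomposition is:
Bags: B1 = {a, b, d}  B2 = {b, c, d}  B3 = {b, c, e}  B4 = {b, d, f}
Tree: B1–B2, B2–B3, B2–B4
Each bag holds 3 vertices, so the decomposition has width 2, which upper-bounds the treewidth. Conversely, {b, d, f} is a clique of size 3, and the vertices of any clique must share a bag in every tree decomposition; so some bag has ≥ 3 vertices and tw(G) ≥ 2. The upper and lower bounds meet at 2, so that is the treewidth.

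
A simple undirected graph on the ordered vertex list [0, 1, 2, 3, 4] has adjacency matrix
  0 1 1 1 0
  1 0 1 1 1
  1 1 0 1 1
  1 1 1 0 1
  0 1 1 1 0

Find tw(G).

3

A width-3 tree decomposition is:
Bags: B1 = {1, 2, 3, 4}  B2 = {0, 1, 2, 3}
Tree: B1–B2
Every bag has size at most 4, so the width is 4 − 1 = 3 and tw(G) ≤ 3. On the other hand G contains the 4-clique {0, 1, 2, 3}. A clique must lie in a single bag of any decomposition, so no decomposition can have width below 3. Hence tw(G) = 3 exactly.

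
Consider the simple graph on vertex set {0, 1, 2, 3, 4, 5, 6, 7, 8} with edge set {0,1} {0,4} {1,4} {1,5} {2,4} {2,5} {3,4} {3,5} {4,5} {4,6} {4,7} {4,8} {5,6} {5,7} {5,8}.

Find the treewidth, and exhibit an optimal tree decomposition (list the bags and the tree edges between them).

The largest bag has 3 vertices, giving width 2; this decomposition certifies tw(G) ≤ 2. Conversely, {0, 1, 4} is a clique of size 3, and the vertices of any clique must share a bag in every tree decomposition; so some bag has ≥ 3 vertices and tw(G) ≥ 2. Combining the bounds, tw(G) = 2.

Treewidth 2.
One such decomposition:
Bags: B1 = {0, 1, 4}  B2 = {1, 4, 5}  B3 = {4, 5, 7}  B4 = {4, 5, 8}  B5 = {3, 4, 5}  B6 = {4, 5, 6}  B7 = {2, 4, 5}
Tree: B1–B2, B2–B3, B2–B4, B3–B5, B2–B6, B6–B7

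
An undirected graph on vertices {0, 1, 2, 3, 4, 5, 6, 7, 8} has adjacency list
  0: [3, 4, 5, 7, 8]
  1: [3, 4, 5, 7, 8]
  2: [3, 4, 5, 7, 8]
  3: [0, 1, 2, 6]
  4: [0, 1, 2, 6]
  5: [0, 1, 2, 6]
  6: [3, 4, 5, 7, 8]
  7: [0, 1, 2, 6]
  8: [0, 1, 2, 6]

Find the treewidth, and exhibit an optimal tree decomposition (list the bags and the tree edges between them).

Every bag has size at most 5, so the width is 5 − 1 = 4 and tw(G) ≤ 4. For the lower bound: the 5 vertex sets {2,8}, {0,4}, {1,5}, {6}, {3} are disjoint, each induces a connected subgraph, and every pair is joined by at least one edge of G. Contracting each set to a single vertex therefore yields K_{5} as a minor, and since treewidth is minor-monotone, tw(G) ≥ tw(K_{5}) = 4. The upper and lower bounds meet at 4, so that is the treewidth.

Treewidth 4.
Bags: B1 = {0, 1, 2, 6, 8}  B2 = {0, 1, 2, 4, 6}  B3 = {0, 1, 2, 5, 6}  B4 = {0, 1, 2, 3, 6}  B5 = {0, 1, 2, 6, 7}
Tree: B1–B2, B2–B3, B3–B4, B4–B5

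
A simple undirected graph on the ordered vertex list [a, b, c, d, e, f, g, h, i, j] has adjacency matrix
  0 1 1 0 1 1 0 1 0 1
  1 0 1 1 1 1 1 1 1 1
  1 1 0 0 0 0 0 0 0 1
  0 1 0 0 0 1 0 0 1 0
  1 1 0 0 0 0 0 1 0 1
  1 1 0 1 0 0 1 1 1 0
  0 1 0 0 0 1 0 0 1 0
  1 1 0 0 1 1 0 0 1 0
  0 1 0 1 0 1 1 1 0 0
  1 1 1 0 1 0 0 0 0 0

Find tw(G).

3

A width-3 tree decomposition is:
Bags: B1 = {b, f, h, i}  B2 = {a, b, f, h}  B3 = {b, d, f, i}  B4 = {b, f, g, i}  B5 = {a, b, e, h}  B6 = {a, b, e, j}  B7 = {a, b, c, j}
Tree: B1–B2, B1–B3, B1–B4, B2–B5, B5–B6, B6–B7
The largest bag has 4 vertices, giving width 3; this decomposition certifies tw(G) ≤ 3. Conversely, {a, b, e, j} is a clique of size 4, and the vertices of any clique must share a bag in every tree decomposition; so some bag has ≥ 4 vertices and tw(G) ≥ 3. Hence tw(G) = 3 exactly.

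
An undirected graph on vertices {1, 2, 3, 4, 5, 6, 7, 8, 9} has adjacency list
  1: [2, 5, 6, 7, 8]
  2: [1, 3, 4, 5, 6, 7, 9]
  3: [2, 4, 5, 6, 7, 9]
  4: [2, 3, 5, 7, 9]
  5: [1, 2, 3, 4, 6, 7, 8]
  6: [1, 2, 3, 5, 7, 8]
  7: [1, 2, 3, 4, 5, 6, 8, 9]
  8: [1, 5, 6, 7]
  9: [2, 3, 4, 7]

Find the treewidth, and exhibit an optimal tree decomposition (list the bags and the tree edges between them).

Treewidth 4.
One such decomposition:
Bags: B1 = {2, 3, 4, 5, 7}  B2 = {2, 3, 5, 6, 7}  B3 = {2, 3, 4, 7, 9}  B4 = {1, 2, 5, 6, 7}  B5 = {1, 5, 6, 7, 8}
Tree: B1–B2, B1–B3, B2–B4, B4–B5

Every bag has size at most 5, so the width is 5 − 1 = 4 and tw(G) ≤ 4. Conversely, {1, 5, 6, 7, 8} is a clique of size 5, and the vertices of any clique must share a bag in every tree decomposition; so some bag has ≥ 5 vertices and tw(G) ≥ 4. Combining the bounds, tw(G) = 4.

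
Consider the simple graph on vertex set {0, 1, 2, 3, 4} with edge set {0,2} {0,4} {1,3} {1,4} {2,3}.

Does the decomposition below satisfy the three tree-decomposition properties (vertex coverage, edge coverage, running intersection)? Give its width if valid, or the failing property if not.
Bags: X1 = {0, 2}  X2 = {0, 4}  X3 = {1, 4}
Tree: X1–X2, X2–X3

A tree decomposition must satisfy three properties: every vertex lies in some bag; for every edge, both endpoints lie together in some bag; and for every vertex, the bags containing it form a connected subtree. Here vertex 3 appears in no bag, so the decomposition is invalid.

No — vertex 3 appears in no bag.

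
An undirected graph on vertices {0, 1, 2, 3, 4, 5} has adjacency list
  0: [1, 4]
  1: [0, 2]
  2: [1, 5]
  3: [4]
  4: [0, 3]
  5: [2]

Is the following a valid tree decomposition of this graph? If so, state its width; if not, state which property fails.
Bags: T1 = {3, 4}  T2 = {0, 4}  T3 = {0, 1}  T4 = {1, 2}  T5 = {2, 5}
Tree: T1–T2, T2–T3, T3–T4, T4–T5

Yes; width 1.

Vertex coverage: the bags together contain {0, 1, 2, 3, 4, 5}, the full vertex set. Edge coverage: each edge of G has both endpoints in at least one bag. Running intersection: for every vertex, the bags containing it form a connected subtree. All three properties hold, so this is a valid tree decomposition of width max|bag| − 1 = 1, and hence tw(G) ≤ 1.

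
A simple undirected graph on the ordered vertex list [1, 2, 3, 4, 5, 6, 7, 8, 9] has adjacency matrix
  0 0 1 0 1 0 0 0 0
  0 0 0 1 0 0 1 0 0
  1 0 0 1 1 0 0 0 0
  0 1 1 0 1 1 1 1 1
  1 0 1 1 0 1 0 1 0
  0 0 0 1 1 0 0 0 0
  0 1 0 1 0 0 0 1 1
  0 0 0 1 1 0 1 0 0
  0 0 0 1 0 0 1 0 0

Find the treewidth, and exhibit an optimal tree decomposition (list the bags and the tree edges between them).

Every bag has size at most 3, so the width is 3 − 1 = 2 and tw(G) ≤ 2. Conversely, {1, 3, 5} is a clique of size 3, and the vertices of any clique must share a bag in every tree decomposition; so some bag has ≥ 3 vertices and tw(G) ≥ 2. Therefore the treewidth is 2.

Treewidth 2.
Bags: B1 = {4, 5, 6}  B2 = {4, 5, 8}  B3 = {4, 7, 8}  B4 = {3, 4, 5}  B5 = {1, 3, 5}  B6 = {2, 4, 7}  B7 = {4, 7, 9}
Tree: B1–B2, B2–B3, B1–B4, B4–B5, B3–B6, B3–B7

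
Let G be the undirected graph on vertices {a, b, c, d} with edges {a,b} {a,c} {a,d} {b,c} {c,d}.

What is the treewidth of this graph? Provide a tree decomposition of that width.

The largest bag has 3 vertices, giving width 2; this decomposition certifies tw(G) ≤ 2. For the lower bound, the 3 vertices {a, c, d} are pairwise adjacent, and any tree decomposition puts a clique entirely inside one bag — forcing width ≥ 2. The upper and lower bounds meet at 2, so that is the treewidth.

Treewidth 2.
One optimal decomposition is:
Bags: B1 = {a, b, c}  B2 = {a, c, d}
Tree: B1–B2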